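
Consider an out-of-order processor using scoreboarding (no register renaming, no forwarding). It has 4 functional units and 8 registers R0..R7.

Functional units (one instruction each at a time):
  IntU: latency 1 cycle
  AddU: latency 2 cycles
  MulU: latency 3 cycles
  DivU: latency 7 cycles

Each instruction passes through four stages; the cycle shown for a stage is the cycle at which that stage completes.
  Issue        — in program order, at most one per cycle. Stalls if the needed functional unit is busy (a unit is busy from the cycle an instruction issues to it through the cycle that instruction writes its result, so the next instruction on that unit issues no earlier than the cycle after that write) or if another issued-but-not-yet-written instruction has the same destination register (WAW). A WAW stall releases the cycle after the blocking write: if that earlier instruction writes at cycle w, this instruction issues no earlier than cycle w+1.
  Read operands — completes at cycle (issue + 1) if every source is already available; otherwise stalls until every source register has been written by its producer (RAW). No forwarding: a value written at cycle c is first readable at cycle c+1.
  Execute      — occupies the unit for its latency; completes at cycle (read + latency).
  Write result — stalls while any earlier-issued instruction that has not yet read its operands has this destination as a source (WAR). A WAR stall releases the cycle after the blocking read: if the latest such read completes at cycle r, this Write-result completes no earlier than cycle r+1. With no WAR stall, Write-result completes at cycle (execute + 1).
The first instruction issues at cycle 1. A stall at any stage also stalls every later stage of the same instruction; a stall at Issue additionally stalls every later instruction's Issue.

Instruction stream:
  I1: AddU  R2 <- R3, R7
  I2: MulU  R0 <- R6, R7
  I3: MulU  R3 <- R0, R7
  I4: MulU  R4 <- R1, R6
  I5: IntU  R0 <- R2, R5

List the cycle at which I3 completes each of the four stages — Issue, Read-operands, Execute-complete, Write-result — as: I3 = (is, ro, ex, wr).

I3 = (8, 9, 12, 13)

cycle 1: I1→AddU
cycle 2: I1 RO | I2→MulU
cycle 3: I2 RO
cycle 4: I1 EX
cycle 5: I1 WR R2
cycle 6: I2 EX
cycle 7: I2 WR R0
cycle 8: I3→MulU
cycle 9: I3 RO
cycle 12: I3 EX
cycle 13: I3 WR R3
cycle 14: I4→MulU
cycle 15: I4 RO | I5→IntU
cycle 16: I5 RO
cycle 17: I5 EX
cycle 18: I4 EX | I5 WR R0
cycle 19: I4 WR R4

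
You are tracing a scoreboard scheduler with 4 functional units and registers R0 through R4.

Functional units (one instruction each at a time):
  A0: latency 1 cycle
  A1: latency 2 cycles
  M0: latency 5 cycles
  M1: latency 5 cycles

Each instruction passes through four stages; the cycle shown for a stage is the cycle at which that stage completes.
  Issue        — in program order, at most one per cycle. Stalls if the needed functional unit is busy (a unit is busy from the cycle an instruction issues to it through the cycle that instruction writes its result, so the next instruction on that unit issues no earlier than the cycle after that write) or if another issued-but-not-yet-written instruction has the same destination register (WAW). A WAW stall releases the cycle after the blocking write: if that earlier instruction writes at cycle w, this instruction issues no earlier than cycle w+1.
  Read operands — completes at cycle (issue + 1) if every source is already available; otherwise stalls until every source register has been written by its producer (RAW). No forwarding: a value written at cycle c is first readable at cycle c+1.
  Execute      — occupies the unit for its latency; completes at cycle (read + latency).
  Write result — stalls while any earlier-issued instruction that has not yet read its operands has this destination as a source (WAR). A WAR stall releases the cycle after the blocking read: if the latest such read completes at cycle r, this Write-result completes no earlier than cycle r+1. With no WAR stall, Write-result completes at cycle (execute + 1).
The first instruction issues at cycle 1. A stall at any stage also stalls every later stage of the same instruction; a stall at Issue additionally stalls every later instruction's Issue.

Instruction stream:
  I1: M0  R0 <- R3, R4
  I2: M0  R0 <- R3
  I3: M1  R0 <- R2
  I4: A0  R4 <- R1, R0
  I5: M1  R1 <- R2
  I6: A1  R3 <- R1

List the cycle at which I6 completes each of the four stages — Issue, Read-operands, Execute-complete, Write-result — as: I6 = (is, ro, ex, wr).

I6 = (26, 33, 35, 36)

c1: issue I1 (M0)
c2: I1 read-ops
c7: I1 finished on M0
c8: I1→R0
c9: issue I2 (M0)
c10: I2 read-ops
c15: I2 finished on M0
c16: I2→R0
c17: issue I3 (M1)
c18: I3 read-ops; issue I4 (A0)
c23: I3 finished on M1
c24: I3→R0
c25: I4 read-ops; issue I5 (M1)
c26: I4 finished on A0; I5 read-ops; issue I6 (A1)
c27: I4→R4
c31: I5 finished on M1
c32: I5→R1
c33: I6 read-ops
c35: I6 finished on A1
c36: I6→R3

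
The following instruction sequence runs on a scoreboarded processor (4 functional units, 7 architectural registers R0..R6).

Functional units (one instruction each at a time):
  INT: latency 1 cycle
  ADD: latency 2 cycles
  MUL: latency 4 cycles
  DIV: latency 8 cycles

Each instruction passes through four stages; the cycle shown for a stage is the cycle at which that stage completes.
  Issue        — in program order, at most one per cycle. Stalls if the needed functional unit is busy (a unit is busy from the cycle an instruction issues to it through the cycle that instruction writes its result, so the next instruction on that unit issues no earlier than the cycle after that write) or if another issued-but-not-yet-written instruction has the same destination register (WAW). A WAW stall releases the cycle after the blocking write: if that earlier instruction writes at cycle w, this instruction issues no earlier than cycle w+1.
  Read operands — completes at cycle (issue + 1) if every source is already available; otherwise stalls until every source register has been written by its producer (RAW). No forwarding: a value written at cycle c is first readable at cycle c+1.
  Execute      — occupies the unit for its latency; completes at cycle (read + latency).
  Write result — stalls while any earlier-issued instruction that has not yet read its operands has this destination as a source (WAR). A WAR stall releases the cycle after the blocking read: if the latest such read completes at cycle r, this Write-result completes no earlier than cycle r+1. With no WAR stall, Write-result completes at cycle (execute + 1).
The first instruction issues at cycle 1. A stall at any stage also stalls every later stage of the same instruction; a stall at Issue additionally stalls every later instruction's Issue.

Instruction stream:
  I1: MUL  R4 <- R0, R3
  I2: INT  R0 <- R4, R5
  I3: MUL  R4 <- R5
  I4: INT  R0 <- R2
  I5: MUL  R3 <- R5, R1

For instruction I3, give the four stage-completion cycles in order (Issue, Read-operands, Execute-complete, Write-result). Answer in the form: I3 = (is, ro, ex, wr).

I3 = (8, 9, 13, 14)

c1: I1 dispatched to MUL
c2: I1 operands ready, I2 dispatched to INT
c6: I1 complete
c7: R4←I1
c8: I2 operands ready, I3 dispatched to MUL
c9: I2 complete, I3 operands ready
c10: R0←I2
c11: I4 dispatched to INT
c12: I4 operands ready
c13: I3 complete, I4 complete
c14: R4←I3, R0←I4
c15: I5 dispatched to MUL
c16: I5 operands ready
c20: I5 complete
c21: R3←I5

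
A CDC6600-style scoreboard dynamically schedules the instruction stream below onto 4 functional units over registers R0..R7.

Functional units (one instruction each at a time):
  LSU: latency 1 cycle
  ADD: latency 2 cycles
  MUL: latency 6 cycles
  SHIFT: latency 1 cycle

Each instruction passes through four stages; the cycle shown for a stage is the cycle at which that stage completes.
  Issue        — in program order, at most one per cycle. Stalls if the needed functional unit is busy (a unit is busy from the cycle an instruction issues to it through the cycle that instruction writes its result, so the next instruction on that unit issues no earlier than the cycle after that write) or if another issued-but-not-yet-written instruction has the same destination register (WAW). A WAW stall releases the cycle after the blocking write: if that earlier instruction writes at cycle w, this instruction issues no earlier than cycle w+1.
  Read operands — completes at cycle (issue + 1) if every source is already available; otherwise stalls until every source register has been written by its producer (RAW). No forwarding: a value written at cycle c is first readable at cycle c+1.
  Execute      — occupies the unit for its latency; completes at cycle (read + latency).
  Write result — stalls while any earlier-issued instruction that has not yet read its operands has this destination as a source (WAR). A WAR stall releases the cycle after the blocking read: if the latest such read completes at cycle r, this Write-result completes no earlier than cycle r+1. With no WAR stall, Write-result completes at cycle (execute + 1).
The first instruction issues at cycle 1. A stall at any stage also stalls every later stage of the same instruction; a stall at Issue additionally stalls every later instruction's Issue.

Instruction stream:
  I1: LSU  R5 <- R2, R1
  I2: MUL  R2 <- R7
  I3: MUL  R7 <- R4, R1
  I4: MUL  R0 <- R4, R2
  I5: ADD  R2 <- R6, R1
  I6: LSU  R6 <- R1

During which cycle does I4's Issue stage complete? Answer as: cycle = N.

cycle = 20

[1] I1→LSU
[2] I1 RO · I2→MUL
[3] I1 EX · I2 RO
[4] I1 WR R5
[9] I2 EX
[10] I2 WR R2
[11] I3→MUL
[12] I3 RO
[18] I3 EX
[19] I3 WR R7
[20] I4→MUL
[21] I4 RO · I5→ADD
[22] I5 RO · I6→LSU
[23] I6 RO
[24] I5 EX · I6 EX
[25] I5 WR R2 · I6 WR R6
[27] I4 EX
[28] I4 WR R0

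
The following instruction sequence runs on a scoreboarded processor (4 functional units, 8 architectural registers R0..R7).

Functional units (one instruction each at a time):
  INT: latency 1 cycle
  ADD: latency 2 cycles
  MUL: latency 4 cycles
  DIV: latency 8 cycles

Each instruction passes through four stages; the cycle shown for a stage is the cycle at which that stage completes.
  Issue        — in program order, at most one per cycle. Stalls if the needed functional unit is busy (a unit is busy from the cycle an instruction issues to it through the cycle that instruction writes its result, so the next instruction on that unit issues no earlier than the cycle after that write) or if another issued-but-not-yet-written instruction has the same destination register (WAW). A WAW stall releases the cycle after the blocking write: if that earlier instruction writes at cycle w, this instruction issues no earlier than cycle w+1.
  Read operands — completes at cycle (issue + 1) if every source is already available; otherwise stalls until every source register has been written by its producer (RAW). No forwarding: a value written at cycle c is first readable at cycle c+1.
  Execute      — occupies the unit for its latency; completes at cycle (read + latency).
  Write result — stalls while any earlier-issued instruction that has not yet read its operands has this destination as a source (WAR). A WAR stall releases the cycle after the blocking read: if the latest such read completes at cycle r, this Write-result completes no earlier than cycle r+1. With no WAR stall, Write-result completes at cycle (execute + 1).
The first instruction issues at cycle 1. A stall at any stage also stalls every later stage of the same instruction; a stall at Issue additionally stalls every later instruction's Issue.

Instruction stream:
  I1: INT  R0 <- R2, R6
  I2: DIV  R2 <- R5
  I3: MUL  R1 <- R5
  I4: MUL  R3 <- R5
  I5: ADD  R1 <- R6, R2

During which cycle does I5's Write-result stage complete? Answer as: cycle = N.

cycle = 16

  I1 | 1 | 2 | 3 | 4
  I2 | 2 | 3 | 11 | 12
  I3 | 3 | 4 | 8 | 9
  I4 | 10 | 11 | 15 | 16   struct: MUL busy until I3 writes@9
  I5 | 11 | 13 | 15 | 16   RAW R2: wait I2 write@12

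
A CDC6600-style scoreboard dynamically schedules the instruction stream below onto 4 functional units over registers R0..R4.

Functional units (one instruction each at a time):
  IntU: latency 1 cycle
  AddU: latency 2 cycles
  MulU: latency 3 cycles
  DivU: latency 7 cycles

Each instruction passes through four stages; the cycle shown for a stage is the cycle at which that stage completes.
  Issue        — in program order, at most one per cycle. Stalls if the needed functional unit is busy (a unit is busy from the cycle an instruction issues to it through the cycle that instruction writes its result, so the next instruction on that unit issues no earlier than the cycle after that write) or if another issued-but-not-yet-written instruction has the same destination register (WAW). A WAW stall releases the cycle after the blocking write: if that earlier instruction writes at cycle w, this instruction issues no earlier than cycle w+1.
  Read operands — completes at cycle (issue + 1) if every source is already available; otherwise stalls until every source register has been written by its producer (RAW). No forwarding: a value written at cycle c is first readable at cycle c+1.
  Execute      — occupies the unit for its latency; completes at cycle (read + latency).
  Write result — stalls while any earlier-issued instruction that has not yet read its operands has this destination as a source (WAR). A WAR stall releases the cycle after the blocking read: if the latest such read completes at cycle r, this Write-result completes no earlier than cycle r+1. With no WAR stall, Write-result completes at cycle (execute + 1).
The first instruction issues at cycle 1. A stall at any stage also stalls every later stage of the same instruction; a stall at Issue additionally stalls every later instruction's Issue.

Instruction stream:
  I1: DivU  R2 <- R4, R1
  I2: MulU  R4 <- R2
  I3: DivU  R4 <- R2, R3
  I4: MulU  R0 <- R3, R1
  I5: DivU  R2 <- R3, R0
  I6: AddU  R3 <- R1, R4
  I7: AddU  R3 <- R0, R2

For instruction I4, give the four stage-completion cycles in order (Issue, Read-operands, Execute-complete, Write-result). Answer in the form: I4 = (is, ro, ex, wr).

I4 = (17, 18, 21, 22)

cycle 1: issue I1 (DivU)
cycle 2: I1 read-ops | issue I2 (MulU)
cycle 9: I1 finished on DivU
cycle 10: I1→R2
cycle 11: I2 read-ops
cycle 14: I2 finished on MulU
cycle 15: I2→R4
cycle 16: issue I3 (DivU)
cycle 17: I3 read-ops | issue I4 (MulU)
cycle 18: I4 read-ops
cycle 21: I4 finished on MulU
cycle 22: I4→R0
cycle 24: I3 finished on DivU
cycle 25: I3→R4
cycle 26: issue I5 (DivU)
cycle 27: I5 read-ops | issue I6 (AddU)
cycle 28: I6 read-ops
cycle 30: I6 finished on AddU
cycle 31: I6→R3
cycle 32: issue I7 (AddU)
cycle 34: I5 finished on DivU
cycle 35: I5→R2
cycle 36: I7 read-ops
cycle 38: I7 finished on AddU
cycle 39: I7→R3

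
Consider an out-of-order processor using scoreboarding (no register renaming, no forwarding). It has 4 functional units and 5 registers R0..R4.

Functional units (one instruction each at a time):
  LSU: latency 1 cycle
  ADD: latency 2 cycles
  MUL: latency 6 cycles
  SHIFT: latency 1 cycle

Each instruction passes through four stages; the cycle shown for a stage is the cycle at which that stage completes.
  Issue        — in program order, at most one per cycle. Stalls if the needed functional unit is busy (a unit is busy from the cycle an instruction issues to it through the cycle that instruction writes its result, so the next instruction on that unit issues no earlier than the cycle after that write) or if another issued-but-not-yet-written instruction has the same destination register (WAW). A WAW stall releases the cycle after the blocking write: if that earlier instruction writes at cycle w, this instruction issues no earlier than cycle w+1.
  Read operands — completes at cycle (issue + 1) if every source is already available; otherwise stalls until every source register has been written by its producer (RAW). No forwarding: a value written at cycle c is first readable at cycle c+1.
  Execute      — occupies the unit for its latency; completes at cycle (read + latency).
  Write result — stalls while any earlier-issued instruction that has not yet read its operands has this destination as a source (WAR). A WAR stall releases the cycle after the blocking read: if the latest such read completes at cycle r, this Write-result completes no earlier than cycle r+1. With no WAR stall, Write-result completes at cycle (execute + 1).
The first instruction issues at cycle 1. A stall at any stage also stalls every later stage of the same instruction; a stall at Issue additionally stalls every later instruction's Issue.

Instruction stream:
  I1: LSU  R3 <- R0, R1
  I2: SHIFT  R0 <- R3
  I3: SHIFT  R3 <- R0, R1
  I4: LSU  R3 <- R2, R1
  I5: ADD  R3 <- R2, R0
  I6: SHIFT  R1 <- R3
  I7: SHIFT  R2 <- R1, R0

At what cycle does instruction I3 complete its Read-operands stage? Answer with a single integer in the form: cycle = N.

  I1 | 1 | 2 | 3 | 4
  I2 | 2 | 5 | 6 | 7   RAW R3: wait I1 write@4
  I3 | 8 | 9 | 10 | 11   struct: SHIFT busy until I2 writes@7
  I4 | 12 | 13 | 14 | 15   WAW R3: wait I3 write@11
  I5 | 16 | 17 | 19 | 20   WAW R3: wait I4 write@15
  I6 | 17 | 21 | 22 | 23   RAW R3: wait I5 write@20
  I7 | 24 | 25 | 26 | 27   struct: SHIFT busy until I6 writes@23

cycle = 9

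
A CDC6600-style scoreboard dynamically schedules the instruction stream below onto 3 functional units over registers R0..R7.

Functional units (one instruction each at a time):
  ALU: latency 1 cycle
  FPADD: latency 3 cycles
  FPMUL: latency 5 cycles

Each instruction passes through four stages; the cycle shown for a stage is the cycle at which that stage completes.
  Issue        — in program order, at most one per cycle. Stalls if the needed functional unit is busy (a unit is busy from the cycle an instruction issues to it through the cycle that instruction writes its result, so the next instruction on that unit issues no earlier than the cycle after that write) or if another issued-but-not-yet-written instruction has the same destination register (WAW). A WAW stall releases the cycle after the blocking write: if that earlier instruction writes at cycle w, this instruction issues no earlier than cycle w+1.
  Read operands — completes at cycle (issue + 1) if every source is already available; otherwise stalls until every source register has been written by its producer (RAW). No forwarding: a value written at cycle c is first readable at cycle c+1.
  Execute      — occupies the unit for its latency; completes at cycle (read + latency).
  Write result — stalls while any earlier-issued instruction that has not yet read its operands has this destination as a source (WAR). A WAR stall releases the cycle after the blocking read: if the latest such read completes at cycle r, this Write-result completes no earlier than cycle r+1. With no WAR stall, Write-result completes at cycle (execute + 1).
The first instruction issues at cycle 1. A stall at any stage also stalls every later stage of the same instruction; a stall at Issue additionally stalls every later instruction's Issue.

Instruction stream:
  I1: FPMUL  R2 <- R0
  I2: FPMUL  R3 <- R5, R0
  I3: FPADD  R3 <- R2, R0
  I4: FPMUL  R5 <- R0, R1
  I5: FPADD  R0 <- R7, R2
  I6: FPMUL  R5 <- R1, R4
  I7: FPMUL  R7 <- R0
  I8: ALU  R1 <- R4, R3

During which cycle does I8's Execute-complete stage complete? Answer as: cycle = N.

I1: IS=1 RO=2 EX=7 WR=8
I2: IS=9 RO=10 EX=15 WR=16  [struct: FPMUL busy until I1 writes@8]
I3: IS=17 RO=18 EX=21 WR=22  [WAW R3: wait I2 write@16]
I4: IS=18 RO=19 EX=24 WR=25
I5: IS=23 RO=24 EX=27 WR=28  [struct: FPADD busy until I3 writes@22]
I6: IS=26 RO=27 EX=32 WR=33  [struct: FPMUL busy until I4 writes@25]
I7: IS=34 RO=35 EX=40 WR=41  [struct: FPMUL busy until I6 writes@33]
I8: IS=35 RO=36 EX=37 WR=38

cycle = 37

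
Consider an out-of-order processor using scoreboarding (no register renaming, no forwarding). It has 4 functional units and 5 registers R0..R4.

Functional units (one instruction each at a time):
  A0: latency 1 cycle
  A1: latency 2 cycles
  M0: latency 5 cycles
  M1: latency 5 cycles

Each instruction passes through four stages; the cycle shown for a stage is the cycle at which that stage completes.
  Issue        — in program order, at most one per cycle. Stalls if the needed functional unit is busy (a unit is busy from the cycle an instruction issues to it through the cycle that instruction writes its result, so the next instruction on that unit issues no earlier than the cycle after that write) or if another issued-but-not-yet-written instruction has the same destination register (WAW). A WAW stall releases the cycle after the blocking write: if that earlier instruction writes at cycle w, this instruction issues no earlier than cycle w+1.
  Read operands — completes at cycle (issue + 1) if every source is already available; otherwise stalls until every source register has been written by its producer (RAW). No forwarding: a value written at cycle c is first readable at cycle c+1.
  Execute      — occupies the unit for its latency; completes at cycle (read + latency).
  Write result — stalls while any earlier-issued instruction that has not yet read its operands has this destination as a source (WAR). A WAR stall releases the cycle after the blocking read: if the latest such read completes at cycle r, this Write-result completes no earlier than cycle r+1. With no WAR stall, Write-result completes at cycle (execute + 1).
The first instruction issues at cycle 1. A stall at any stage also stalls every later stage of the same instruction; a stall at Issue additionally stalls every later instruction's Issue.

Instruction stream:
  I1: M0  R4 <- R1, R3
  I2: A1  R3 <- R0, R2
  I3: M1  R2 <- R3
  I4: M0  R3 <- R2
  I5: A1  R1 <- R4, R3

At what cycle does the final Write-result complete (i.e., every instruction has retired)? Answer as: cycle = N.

I1 -> (1, 2, 7, 8)
I2 -> (2, 3, 5, 6)
I3 -> (3, 7, 12, 13)  // RAW R3: wait I2 write@6
I4 -> (9, 14, 19, 20)  // struct: M0 busy until I1 writes@8, RAW R2: wait I3 write@13
I5 -> (10, 21, 23, 24)  // RAW R3: wait I4 write@20

cycle = 24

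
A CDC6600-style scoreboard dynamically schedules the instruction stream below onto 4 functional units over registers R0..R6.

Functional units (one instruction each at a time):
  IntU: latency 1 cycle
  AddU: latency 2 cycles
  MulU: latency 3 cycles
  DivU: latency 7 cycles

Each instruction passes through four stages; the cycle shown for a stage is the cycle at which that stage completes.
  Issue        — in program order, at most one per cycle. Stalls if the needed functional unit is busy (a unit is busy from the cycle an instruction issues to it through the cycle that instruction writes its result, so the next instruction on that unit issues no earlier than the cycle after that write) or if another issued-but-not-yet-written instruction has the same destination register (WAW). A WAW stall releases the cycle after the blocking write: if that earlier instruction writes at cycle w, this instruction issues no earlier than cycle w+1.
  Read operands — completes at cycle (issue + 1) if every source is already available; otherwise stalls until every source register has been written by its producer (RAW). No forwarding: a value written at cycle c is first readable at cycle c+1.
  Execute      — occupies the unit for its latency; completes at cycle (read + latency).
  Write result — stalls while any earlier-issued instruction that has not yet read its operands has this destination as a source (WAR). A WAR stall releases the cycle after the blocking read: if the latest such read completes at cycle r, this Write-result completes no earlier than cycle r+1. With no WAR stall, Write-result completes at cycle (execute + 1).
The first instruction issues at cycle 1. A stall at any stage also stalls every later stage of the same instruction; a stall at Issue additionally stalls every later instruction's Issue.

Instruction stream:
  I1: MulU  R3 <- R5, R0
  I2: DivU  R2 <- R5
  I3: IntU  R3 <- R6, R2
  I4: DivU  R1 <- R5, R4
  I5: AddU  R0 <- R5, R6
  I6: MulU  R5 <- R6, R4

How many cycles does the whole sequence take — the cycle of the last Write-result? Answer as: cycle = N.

cycle = 21

[I1] 1/2/5/6
[I2] 2/3/10/11
[I3] 7/12/13/14  (WAW R3: wait I1 write@6; RAW R2: wait I2 write@11)
[I4] 12/13/20/21  (struct: DivU busy until I2 writes@11)
[I5] 13/14/16/17
[I6] 14/15/18/19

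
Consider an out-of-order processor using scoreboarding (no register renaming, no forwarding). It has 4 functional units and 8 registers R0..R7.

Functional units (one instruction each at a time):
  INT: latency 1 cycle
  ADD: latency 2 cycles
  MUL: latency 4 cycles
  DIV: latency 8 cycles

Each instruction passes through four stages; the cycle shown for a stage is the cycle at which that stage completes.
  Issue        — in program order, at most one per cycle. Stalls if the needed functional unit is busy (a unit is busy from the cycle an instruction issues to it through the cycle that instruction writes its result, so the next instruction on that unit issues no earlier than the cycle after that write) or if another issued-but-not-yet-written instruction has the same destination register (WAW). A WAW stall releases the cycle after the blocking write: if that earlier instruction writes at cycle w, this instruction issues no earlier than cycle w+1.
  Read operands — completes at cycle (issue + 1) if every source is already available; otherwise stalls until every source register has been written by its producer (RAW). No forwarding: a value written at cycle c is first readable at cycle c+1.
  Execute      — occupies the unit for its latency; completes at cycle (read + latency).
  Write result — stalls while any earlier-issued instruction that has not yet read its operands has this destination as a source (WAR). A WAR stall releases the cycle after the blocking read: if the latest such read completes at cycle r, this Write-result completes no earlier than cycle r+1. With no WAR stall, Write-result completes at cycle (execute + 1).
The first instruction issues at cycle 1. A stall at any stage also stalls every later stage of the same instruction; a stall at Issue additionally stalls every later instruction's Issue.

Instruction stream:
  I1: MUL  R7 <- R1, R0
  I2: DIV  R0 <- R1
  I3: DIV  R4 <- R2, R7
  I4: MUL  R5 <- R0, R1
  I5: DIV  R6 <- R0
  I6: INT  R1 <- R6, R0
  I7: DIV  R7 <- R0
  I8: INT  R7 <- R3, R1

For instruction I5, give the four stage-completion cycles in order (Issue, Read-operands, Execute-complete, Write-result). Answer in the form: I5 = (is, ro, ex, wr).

[I1] 1/2/6/7
[I2] 2/3/11/12
[I3] 13/14/22/23  (struct: DIV busy until I2 writes@12)
[I4] 14/15/19/20
[I5] 24/25/33/34  (struct: DIV busy until I3 writes@23)
[I6] 25/35/36/37  (RAW R6: wait I5 write@34)
[I7] 35/36/44/45  (struct: DIV busy until I5 writes@34)
[I8] 46/47/48/49  (WAW R7: wait I7 write@45)

I5 = (24, 25, 33, 34)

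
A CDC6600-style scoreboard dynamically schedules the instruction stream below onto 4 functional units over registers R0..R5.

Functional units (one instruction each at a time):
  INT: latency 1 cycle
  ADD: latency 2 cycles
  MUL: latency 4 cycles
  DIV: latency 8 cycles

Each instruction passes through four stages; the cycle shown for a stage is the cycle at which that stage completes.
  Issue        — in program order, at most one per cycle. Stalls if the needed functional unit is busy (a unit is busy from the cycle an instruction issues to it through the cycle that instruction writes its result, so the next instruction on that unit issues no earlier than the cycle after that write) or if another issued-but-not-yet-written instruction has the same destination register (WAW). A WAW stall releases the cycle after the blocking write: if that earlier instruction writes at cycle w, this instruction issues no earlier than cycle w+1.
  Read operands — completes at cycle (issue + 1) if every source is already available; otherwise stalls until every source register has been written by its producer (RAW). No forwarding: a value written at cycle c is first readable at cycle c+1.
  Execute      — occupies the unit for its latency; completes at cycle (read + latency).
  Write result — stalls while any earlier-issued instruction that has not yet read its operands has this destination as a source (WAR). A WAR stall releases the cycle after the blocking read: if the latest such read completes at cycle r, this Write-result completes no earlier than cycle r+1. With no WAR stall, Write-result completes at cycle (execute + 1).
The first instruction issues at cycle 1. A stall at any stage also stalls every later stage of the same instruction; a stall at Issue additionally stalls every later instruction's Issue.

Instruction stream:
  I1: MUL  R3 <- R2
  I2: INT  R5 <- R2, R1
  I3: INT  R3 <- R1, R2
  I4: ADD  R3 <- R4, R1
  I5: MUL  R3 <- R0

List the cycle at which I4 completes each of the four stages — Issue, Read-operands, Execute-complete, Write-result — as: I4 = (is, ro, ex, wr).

c1: I1 dispatched to MUL
c2: I1 operands ready | I2 dispatched to INT
c3: I2 operands ready
c4: I2 complete
c5: R5←I2
c6: I1 complete
c7: R3←I1
c8: I3 dispatched to INT
c9: I3 operands ready
c10: I3 complete
c11: R3←I3
c12: I4 dispatched to ADD
c13: I4 operands ready
c15: I4 complete
c16: R3←I4
c17: I5 dispatched to MUL
c18: I5 operands ready
c22: I5 complete
c23: R3←I5

I4 = (12, 13, 15, 16)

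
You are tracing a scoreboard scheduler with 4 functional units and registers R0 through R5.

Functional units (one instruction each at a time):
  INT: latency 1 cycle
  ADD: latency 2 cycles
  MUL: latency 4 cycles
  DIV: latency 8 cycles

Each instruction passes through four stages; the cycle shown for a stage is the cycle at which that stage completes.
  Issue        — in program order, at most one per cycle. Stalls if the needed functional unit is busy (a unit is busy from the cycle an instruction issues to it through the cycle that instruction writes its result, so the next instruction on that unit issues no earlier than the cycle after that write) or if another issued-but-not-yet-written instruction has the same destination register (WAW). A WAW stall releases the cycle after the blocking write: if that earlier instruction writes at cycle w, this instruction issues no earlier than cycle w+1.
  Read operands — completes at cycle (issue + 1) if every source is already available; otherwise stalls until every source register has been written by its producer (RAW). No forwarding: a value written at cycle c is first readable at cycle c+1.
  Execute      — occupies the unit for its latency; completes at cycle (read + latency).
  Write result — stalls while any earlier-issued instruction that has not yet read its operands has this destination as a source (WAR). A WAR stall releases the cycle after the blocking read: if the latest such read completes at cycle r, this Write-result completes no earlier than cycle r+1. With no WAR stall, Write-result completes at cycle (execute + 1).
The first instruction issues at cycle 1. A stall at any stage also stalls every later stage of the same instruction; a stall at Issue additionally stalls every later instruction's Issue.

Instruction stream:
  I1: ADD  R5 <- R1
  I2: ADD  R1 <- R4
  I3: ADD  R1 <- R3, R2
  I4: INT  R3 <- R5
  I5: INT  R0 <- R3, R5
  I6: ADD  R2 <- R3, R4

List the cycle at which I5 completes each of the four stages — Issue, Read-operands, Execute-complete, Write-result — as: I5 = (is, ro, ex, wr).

I5 = (16, 17, 18, 19)

I1 -> (1, 2, 4, 5)
I2 -> (6, 7, 9, 10)  // struct: ADD busy until I1 writes@5
I3 -> (11, 12, 14, 15)  // struct: ADD busy until I2 writes@10
I4 -> (12, 13, 14, 15)
I5 -> (16, 17, 18, 19)  // struct: INT busy until I4 writes@15
I6 -> (17, 18, 20, 21)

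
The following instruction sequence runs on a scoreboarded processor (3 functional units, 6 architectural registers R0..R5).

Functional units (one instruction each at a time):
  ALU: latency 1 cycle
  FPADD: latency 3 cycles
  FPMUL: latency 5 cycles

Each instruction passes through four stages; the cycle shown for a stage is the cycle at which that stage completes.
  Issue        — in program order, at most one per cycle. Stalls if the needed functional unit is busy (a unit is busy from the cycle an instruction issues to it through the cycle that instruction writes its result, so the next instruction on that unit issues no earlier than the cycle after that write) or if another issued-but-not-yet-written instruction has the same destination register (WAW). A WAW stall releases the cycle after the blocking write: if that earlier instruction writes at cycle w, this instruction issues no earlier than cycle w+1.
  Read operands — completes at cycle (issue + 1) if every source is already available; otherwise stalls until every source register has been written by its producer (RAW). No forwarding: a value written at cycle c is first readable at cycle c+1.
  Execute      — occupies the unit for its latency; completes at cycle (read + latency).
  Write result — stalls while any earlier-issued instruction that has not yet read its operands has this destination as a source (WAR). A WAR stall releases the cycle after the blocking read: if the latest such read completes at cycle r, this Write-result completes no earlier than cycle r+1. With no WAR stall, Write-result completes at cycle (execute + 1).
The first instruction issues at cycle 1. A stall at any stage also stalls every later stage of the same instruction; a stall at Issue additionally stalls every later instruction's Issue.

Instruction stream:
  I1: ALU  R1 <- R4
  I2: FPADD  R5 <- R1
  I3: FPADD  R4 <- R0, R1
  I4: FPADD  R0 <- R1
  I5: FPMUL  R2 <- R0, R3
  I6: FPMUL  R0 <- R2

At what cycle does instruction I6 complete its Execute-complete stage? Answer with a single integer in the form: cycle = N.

cycle = 35

I1: IS=1 RO=2 EX=3 WR=4
I2: IS=2 RO=5 EX=8 WR=9  [RAW R1: wait I1 write@4]
I3: IS=10 RO=11 EX=14 WR=15  [struct: FPADD busy until I2 writes@9]
I4: IS=16 RO=17 EX=20 WR=21  [struct: FPADD busy until I3 writes@15]
I5: IS=17 RO=22 EX=27 WR=28  [RAW R0: wait I4 write@21]
I6: IS=29 RO=30 EX=35 WR=36  [struct: FPMUL busy until I5 writes@28]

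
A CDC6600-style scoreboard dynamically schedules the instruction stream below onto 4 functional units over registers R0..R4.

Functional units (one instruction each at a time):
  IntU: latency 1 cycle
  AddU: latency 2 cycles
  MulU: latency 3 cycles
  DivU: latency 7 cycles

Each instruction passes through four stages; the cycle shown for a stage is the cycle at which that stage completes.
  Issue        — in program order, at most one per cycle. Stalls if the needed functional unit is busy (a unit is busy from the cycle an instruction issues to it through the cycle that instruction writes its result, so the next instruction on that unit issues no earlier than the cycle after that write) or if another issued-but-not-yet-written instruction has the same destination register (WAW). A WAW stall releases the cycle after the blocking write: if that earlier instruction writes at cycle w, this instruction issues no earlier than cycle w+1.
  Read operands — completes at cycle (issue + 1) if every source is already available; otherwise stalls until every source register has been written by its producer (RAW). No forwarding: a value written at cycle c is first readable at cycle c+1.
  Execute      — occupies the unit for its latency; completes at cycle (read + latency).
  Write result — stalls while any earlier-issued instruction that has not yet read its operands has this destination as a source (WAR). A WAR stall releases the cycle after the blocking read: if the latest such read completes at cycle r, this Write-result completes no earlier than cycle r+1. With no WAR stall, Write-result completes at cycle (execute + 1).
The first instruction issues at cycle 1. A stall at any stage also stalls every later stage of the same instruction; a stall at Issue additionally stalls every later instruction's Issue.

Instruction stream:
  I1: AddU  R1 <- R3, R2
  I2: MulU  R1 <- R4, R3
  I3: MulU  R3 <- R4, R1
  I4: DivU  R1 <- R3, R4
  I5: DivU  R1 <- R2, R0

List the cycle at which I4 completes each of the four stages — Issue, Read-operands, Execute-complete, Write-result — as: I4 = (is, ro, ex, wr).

I1: IS=1 RO=2 EX=4 WR=5
I2: IS=6 RO=7 EX=10 WR=11  [WAW R1: wait I1 write@5]
I3: IS=12 RO=13 EX=16 WR=17  [struct: MulU busy until I2 writes@11]
I4: IS=13 RO=18 EX=25 WR=26  [RAW R3: wait I3 write@17]
I5: IS=27 RO=28 EX=35 WR=36  [struct: DivU busy until I4 writes@26]

I4 = (13, 18, 25, 26)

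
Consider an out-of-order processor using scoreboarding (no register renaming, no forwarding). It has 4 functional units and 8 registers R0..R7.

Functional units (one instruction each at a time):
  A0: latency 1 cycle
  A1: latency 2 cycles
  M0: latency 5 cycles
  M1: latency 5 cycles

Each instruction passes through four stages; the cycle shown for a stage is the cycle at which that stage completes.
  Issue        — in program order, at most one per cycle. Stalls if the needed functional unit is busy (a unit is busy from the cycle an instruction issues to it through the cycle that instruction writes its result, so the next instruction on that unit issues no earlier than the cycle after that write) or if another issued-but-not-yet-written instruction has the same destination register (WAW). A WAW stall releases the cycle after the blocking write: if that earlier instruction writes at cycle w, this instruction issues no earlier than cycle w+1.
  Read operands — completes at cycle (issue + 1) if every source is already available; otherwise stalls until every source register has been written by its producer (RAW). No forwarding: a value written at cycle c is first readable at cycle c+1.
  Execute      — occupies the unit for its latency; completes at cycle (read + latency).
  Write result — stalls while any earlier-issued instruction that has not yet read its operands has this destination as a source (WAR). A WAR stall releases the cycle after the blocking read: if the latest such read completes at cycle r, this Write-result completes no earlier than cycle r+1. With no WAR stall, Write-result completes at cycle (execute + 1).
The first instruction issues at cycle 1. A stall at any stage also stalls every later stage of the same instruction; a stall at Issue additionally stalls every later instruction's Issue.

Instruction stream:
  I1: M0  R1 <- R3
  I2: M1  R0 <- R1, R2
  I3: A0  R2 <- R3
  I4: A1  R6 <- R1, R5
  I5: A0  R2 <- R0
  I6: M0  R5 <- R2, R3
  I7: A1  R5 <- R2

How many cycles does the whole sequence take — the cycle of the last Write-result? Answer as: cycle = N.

t=1  I1 dispatched to M0
t=2  I1 operands ready; I2 dispatched to M1
t=3  I3 dispatched to A0
t=4  I3 operands ready; I4 dispatched to A1
t=5  I3 complete
t=7  I1 complete
t=8  R1←I1
t=9  I2 operands ready; I4 operands ready
t=10  R2←I3
t=11  I4 complete; I5 dispatched to A0
t=12  R6←I4; I6 dispatched to M0
t=14  I2 complete
t=15  R0←I2
t=16  I5 operands ready
t=17  I5 complete
t=18  R2←I5
t=19  I6 operands ready
t=24  I6 complete
t=25  R5←I6
t=26  I7 dispatched to A1
t=27  I7 operands ready
t=29  I7 complete
t=30  R5←I7

cycle = 30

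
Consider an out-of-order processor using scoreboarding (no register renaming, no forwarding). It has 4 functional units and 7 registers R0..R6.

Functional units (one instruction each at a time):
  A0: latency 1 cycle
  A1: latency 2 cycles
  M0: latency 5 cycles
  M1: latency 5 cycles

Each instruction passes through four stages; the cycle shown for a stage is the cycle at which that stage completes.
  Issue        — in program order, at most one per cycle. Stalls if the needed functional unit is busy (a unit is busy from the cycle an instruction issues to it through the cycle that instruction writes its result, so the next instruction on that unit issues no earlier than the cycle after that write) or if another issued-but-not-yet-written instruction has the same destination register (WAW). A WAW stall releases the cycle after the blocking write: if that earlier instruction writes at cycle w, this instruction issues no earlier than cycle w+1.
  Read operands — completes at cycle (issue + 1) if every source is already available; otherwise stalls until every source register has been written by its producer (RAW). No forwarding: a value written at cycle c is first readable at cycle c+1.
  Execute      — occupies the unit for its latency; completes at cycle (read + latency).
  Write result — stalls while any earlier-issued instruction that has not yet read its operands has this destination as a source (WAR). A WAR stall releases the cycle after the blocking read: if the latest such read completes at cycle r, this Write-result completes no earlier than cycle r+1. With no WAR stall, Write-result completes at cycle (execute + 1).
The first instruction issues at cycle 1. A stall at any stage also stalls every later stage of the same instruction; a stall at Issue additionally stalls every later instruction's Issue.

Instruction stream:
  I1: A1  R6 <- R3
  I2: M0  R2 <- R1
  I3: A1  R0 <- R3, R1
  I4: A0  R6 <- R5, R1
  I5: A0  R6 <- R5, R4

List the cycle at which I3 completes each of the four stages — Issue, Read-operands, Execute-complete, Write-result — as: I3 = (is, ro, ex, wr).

[I1] 1/2/4/5
[I2] 2/3/8/9
[I3] 6/7/9/10  (struct: A1 busy until I1 writes@5)
[I4] 7/8/9/10
[I5] 11/12/13/14  (struct: A0 busy until I4 writes@10)

I3 = (6, 7, 9, 10)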